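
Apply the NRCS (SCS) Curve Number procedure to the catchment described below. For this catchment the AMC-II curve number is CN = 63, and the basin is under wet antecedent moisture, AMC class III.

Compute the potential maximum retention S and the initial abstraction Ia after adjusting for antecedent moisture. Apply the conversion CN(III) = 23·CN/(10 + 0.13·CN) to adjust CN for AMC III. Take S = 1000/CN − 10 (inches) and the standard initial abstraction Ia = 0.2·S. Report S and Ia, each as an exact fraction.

CN(III) from CN(II)=63: (23·63)/(10 + 0.13·63) = 144900/1819 ≈ 79.659
Max retention: S = 1000/(144900/1819) − 10 = 3700/1449 in (≈ 2.553 in)
Initial abstraction Ia = S/5 = (3700/1449)/5 = 740/1449 ≈ 0.511 in

S = 3700/1449 in ≈ 2.553 in; Ia = 740/1449 in ≈ 0.511 in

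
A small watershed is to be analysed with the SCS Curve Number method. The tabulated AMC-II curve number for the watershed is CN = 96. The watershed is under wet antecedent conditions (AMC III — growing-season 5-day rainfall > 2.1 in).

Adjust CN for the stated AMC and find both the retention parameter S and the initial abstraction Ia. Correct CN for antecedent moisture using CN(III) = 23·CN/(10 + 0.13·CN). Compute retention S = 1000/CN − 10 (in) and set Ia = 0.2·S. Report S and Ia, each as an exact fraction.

CN(III) from CN(II)=96: (23·96)/(10 + 0.13·96) = 27600/281 ≈ 98.221
S = 1000/(27600/281) − 10 = 25/138 in ≈ 0.181 in
Initial abstraction Ia = S/5 = (25/138)/5 = 5/138 ≈ 0.036 in

S = 25/138 in ≈ 0.181 in; Ia = 5/138 in ≈ 0.036 in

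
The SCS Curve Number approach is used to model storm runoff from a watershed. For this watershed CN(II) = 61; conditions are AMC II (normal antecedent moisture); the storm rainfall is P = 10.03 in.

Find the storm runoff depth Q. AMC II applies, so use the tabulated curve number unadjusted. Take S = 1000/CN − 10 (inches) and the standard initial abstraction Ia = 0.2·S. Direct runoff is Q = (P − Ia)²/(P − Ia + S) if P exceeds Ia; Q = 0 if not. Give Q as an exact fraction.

AMC II — tabulated CN = 61 applies directly.
S = 1000/61 − 10 = 390/61 in ≈ 6.393 in
Ia = 0.2S: 0.2·6.393 = 1.279 in (exactly 78/61)
Excess rainfall: 10.030 − 1.279 = 8.751 in; P > Ia so Q > 0
Q = (53383/6100)²/((53383/6100) + 390/61) = (2849744689/37210000)/(92383/6100) = 2849744689/563536300 in ≈ 5.057 in

Q = 2849744689/563536300 in ≈ 5.057 in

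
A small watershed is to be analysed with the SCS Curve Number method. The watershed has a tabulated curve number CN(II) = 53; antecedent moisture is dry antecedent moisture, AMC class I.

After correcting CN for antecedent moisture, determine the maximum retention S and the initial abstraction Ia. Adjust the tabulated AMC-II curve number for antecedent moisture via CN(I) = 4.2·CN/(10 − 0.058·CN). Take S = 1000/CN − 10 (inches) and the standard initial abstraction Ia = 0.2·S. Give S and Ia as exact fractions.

Adjust CN=53 to AMC I: 4.2·53/(10 − 0.058·53) → (1113/5) ÷ (3463/500) = 111300/3463 ≈ 32.140
Max retention: S = 1000/(111300/3463) − 10 = 23500/1113 in (≈ 21.114 in)
Initial abstraction Ia = S/5 = (23500/1113)/5 = 4700/1113 ≈ 4.223 in

S = 23500/1113 in ≈ 21.114 in; Ia = 4700/1113 in ≈ 4.223 in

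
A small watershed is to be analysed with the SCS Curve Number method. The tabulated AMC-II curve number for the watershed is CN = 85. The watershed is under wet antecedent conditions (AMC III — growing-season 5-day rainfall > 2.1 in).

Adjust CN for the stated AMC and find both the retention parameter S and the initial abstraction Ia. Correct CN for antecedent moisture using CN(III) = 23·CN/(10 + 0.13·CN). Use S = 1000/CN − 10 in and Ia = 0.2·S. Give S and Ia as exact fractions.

Adjust CN=85 to AMC III: 23·85/(10 + 0.13·85) → 1955 ÷ (421/20) = 39100/421 ≈ 92.874
Retention S: 1000/CN − 10 with CN=92.874 → S = 300/391 ≈ 0.767 in
Ia = 0.2·(300/391) = 60/391 in ≈ 0.153 in

S = 300/391 in ≈ 0.767 in; Ia = 60/391 in ≈ 0.153 in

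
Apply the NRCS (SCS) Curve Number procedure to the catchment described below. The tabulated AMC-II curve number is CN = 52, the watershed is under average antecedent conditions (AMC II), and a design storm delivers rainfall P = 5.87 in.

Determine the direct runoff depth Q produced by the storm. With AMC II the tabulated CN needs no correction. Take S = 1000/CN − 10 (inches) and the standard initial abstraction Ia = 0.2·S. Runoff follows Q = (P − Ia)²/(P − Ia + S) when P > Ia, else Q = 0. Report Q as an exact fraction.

AMC II — tabulated CN = 52 applies directly.
Max retention: S = 1000/52 − 10 = 120/13 in (≈ 9.231 in)
Ia = 0.2S: 0.2·9.231 = 1.846 in (exactly 24/13)
Since P=5.870 > Ia=1.846: effective rainfall P−Ia = 5231/1300 in
Q: (5231/1300)² ÷ (17231/1300) = 27363361/22400300 in (≈ 1.222 in)

Q = 27363361/22400300 in ≈ 1.222 in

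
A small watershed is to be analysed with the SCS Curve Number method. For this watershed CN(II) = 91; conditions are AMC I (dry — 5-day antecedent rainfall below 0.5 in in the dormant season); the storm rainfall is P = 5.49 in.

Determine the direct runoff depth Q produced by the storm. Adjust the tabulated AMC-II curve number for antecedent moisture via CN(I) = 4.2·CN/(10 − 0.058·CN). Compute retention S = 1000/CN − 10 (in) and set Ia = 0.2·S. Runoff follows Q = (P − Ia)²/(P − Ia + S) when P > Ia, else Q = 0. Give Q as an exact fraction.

CN(I) from CN(II)=91: (4.2·91)/(10 − 0.058·91) = 63700/787 ≈ 80.940
Max retention: S = 1000/(63700/787) − 10 = 1500/637 in (≈ 2.355 in)
Ia = 0.2S: 0.2·2.355 = 0.471 in (exactly 300/637)
Since P=5.490 > Ia=0.471: effective rainfall P−Ia = 319713/63700 in
Runoff Q = (P−Ia)²/(P−Ia+S) = (5.019)²/(5.019+2.355) = 34072134123/9973572700 ≈ 3.416 in

Q = 34072134123/9973572700 in ≈ 3.416 in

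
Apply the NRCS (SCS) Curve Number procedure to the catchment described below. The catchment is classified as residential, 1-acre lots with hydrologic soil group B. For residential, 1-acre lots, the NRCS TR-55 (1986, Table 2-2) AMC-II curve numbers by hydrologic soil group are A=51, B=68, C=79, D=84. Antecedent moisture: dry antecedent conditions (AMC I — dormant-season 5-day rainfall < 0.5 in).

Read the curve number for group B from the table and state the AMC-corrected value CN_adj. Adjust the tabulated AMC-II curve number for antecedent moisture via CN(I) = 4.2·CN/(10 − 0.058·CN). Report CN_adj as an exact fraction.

CN_adj = 35700/757 ≈ 47.160

NRCS table: residential, 1-acre lots, soil group B → CN(II) = 68
Adjust CN=68 to AMC I: 4.2·68/(10 − 0.058·68) → (1428/5) ÷ (757/125) = 35700/757 ≈ 47.160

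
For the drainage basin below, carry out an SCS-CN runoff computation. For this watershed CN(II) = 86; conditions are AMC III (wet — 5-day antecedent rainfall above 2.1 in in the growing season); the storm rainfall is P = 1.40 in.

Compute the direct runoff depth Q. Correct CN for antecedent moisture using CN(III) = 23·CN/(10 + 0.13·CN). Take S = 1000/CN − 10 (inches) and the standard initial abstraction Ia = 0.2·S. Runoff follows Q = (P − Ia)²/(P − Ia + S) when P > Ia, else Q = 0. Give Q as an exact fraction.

Q = 5532247/6868605 in ≈ 0.805 in

Wet (AMC III): CN(III) = 23·86/(10 + 0.13·86) = 1978/(1059/50) = 98900/1059 ≈ 93.390
Retention S: 1000/CN − 10 with CN=93.390 → S = 700/989 ≈ 0.708 in
Initial abstraction Ia = S/5 = (700/989)/5 = 140/989 ≈ 0.142 in
P − Ia = 1.400 − 0.142 = 6223/4945 ≈ 1.258 in (> 0, runoff occurs)
Runoff Q = (P−Ia)²/(P−Ia+S) = (1.258)²/(1.258+0.708) = 5532247/6868605 ≈ 0.805 in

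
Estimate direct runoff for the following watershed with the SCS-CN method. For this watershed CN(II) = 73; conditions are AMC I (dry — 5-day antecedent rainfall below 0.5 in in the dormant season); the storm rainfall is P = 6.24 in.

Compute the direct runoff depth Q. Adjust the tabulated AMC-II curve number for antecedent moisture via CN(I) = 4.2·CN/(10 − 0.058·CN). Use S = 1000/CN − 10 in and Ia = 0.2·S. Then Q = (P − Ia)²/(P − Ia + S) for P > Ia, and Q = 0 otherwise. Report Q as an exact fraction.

Adjust CN=73 to AMC I: 4.2·73/(10 − 0.058·73) → (1533/5) ÷ (2883/500) = 51100/961 ≈ 53.174
Max retention: S = 1000/(51100/961) − 10 = 4500/511 in (≈ 8.806 in)
Initial abstraction Ia = S/5 = (4500/511)/5 = 900/511 ≈ 1.761 in
Since P=6.240 > Ia=1.761: effective rainfall P−Ia = 57216/12775 in
Runoff Q = (P−Ia)²/(P−Ia+S) = (4.479)²/(4.479+8.806) = 272805888/180676825 ≈ 1.510 in

Q = 272805888/180676825 in ≈ 1.510 in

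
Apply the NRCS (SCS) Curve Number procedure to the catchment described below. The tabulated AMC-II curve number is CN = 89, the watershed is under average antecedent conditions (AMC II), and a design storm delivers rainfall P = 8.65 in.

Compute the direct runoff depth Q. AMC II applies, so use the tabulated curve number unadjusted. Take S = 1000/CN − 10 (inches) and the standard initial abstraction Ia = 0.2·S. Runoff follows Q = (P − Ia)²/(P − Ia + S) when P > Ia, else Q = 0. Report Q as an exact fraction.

CN(II) = 89; AMC II needs no correction.
Max retention: S = 1000/89 − 10 = 110/89 in (≈ 1.236 in)
Ia = 0.2S: 0.2·1.236 = 0.247 in (exactly 22/89)
Excess rainfall: 8.650 − 0.247 = 8.403 in; P > Ia so Q > 0
Runoff Q = (P−Ia)²/(P−Ia+S) = (8.403)²/(8.403+1.236) = 223711849/30539460 ≈ 7.325 in

Q = 223711849/30539460 in ≈ 7.325 in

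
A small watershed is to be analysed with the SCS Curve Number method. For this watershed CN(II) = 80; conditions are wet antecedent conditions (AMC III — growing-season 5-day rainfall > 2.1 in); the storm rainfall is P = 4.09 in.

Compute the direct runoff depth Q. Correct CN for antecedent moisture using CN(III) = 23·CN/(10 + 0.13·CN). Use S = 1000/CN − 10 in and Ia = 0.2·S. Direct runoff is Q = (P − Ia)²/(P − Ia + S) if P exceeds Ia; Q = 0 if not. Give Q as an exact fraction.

Q = 79334649/26236100 in ≈ 3.024 in

CN(III) from CN(II)=80: (23·80)/(10 + 0.13·80) = 4600/51 ≈ 90.196
Retention S: 1000/CN − 10 with CN=90.196 → S = 25/23 ≈ 1.087 in
Ia = 0.2·(25/23) = 5/23 in ≈ 0.217 in
Since P=4.090 > Ia=0.217: effective rainfall P−Ia = 8907/2300 in
Runoff Q = (P−Ia)²/(P−Ia+S) = (3.873)²/(3.873+1.087) = 79334649/26236100 ≈ 3.024 in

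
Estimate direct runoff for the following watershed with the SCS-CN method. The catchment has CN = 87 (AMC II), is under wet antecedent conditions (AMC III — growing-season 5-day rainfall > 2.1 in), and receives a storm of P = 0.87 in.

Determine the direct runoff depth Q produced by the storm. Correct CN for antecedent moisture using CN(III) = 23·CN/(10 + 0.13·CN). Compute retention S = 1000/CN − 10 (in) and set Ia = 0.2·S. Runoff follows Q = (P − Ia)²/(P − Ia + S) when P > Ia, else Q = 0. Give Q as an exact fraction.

Wet (AMC III): CN(III) = 23·87/(10 + 0.13·87) = 2001/(2131/100) = 200100/2131 ≈ 93.900
S = 1000/(200100/2131) − 10 = 1300/2001 in ≈ 0.650 in
Initial abstraction Ia = S/5 = (1300/2001)/5 = 260/2001 ≈ 0.130 in
Since P=0.870 > Ia=0.130: effective rainfall P−Ia = 148087/200100 in
Q: (148087/200100)² ÷ (278087/200100) = 21929759569/55645208700 in (≈ 0.394 in)

Q = 21929759569/55645208700 in ≈ 0.394 in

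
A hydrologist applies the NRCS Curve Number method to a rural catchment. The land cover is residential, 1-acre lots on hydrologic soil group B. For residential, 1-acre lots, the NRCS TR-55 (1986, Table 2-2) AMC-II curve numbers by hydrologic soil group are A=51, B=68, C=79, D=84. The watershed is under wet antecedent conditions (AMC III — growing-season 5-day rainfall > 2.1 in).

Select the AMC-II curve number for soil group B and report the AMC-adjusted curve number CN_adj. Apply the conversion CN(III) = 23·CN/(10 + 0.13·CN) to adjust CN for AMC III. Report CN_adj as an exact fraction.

NRCS table: residential, 1-acre lots, soil group B → CN(II) = 68
Wet (AMC III): CN(III) = 23·68/(10 + 0.13·68) = 1564/(471/25) = 39100/471 ≈ 83.015

CN_adj = 39100/471 ≈ 83.015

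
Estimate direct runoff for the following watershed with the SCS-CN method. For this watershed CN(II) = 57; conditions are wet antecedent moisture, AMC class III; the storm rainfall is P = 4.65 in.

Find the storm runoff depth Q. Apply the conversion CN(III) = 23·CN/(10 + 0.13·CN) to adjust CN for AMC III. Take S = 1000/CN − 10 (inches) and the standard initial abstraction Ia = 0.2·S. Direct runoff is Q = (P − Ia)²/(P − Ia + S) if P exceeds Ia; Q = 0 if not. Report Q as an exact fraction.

Q = 10966906729/5000757060 in ≈ 2.193 in

CN(III) from CN(II)=57: (23·57)/(10 + 0.13·57) = 131100/1741 ≈ 75.302
Retention S: 1000/CN − 10 with CN=75.302 → S = 4300/1311 ≈ 3.280 in
Initial abstraction Ia = S/5 = (4300/1311)/5 = 860/1311 ≈ 0.656 in
Excess rainfall: 4.650 − 0.656 = 3.994 in; P > Ia so Q > 0
Runoff Q = (P−Ia)²/(P−Ia+S) = (3.994)²/(3.994+3.280) = 10966906729/5000757060 ≈ 2.193 in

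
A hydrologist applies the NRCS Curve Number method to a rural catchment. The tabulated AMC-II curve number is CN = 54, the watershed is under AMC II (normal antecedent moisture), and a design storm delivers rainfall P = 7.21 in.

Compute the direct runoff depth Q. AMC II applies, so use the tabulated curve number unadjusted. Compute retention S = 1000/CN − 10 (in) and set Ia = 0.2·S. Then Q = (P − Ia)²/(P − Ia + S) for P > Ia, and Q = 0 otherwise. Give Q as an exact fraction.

CN(II) = 54; AMC II needs no correction.
Retention S: 1000/CN − 10 with CN=54.000 → S = 230/27 ≈ 8.519 in
Ia = 0.2S: 0.2·8.519 = 1.704 in (exactly 46/27)
Excess rainfall: 7.210 − 1.704 = 5.506 in; P > Ia so Q > 0
Q: (14867/2700)² ÷ (37867/2700) = 221027689/102240900 in (≈ 2.162 in)

Q = 221027689/102240900 in ≈ 2.162 in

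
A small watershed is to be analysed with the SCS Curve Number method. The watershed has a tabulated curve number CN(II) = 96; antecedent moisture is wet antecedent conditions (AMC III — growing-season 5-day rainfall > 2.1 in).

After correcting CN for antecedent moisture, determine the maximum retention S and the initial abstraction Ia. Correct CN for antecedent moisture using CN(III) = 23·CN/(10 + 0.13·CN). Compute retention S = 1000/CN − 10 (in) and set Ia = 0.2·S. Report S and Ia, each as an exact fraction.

CN(III) from CN(II)=96: (23·96)/(10 + 0.13·96) = 27600/281 ≈ 98.221
Max retention: S = 1000/(27600/281) − 10 = 25/138 in (≈ 0.181 in)
Ia = 0.2·(25/138) = 5/138 in ≈ 0.036 in

S = 25/138 in ≈ 0.181 in; Ia = 5/138 in ≈ 0.036 in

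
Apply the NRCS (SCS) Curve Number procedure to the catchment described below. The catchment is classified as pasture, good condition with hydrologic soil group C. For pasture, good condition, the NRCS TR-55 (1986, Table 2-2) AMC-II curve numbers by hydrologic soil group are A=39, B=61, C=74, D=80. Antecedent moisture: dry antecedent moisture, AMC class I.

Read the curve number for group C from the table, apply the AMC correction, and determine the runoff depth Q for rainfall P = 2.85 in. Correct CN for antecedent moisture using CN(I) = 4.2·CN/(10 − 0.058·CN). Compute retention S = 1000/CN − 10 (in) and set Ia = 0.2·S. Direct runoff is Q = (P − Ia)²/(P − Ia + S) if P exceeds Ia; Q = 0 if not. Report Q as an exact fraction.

NRCS table: pasture, good condition, soil group C → CN(II) = 74
CN(I) from CN(II)=74: (4.2·74)/(10 − 0.058·74) = 77700/1427 ≈ 54.450
Max retention: S = 1000/(77700/1427) − 10 = 6500/777 in (≈ 8.366 in)
Ia = 0.2S: 0.2·8.366 = 1.673 in (exactly 1300/777)
Since P=2.850 > Ia=1.673: effective rainfall P−Ia = 18289/15540 in
Runoff Q = (P−Ia)²/(P−Ia+S) = (1.177)²/(1.177+8.366) = 334487521/2304411060 ≈ 0.145 in

Q = 334487521/2304411060 in ≈ 0.145 in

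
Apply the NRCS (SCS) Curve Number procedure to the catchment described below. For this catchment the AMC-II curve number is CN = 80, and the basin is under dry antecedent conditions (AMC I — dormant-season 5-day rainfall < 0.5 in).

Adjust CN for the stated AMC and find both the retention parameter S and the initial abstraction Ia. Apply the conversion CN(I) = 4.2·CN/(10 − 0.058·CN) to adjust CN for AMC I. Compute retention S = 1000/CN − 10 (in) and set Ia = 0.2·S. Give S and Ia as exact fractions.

CN(I) from CN(II)=80: (4.2·80)/(10 − 0.058·80) = 4200/67 ≈ 62.687
Retention S: 1000/CN − 10 with CN=62.687 → S = 125/21 ≈ 5.952 in
Initial abstraction Ia = S/5 = (125/21)/5 = 25/21 ≈ 1.190 in

S = 125/21 in ≈ 5.952 in; Ia = 25/21 in ≈ 1.190 in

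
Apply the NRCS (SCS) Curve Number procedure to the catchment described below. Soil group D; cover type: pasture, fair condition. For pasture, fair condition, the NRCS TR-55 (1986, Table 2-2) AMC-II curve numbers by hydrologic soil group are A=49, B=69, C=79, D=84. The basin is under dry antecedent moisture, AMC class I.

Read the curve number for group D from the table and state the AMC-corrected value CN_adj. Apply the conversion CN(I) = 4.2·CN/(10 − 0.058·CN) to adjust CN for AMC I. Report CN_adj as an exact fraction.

CN_adj = 44100/641 ≈ 68.799

NRCS table: pasture, fair condition, soil group D → CN(II) = 84
Adjust CN=84 to AMC I: 4.2·84/(10 − 0.058·84) → (1764/5) ÷ (641/125) = 44100/641 ≈ 68.799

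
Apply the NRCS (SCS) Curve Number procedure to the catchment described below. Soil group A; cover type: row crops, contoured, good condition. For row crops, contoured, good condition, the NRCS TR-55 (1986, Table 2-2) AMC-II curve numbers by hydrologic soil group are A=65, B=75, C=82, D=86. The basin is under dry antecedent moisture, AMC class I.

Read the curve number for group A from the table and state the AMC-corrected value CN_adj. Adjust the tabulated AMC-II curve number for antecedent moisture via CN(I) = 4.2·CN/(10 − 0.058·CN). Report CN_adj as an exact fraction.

CN_adj = 3900/89 ≈ 43.820

NRCS table: row crops, contoured, good condition, soil group A → CN(II) = 65
Adjust CN=65 to AMC I: 4.2·65/(10 − 0.058·65) → 273 ÷ (623/100) = 3900/89 ≈ 43.820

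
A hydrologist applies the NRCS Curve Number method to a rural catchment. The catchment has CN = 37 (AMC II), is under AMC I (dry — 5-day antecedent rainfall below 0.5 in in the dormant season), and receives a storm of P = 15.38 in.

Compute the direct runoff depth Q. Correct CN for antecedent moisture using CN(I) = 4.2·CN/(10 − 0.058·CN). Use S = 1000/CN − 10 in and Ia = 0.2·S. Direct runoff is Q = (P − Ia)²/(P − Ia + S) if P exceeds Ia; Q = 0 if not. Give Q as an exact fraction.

Q = 180983209/163638050 in ≈ 1.106 in

Dry (AMC I): CN(I) = 4.2·37/(10 − 0.058·37) = (777/5)/(3927/500) = 3700/187 ≈ 19.786
S = 1000/(3700/187) − 10 = 1500/37 in ≈ 40.541 in
Ia = 0.2·(1500/37) = 300/37 in ≈ 8.108 in
Since P=15.380 > Ia=8.108: effective rainfall P−Ia = 13453/1850 in
Q: (13453/1850)² ÷ (88453/1850) = 180983209/163638050 in (≈ 1.106 in)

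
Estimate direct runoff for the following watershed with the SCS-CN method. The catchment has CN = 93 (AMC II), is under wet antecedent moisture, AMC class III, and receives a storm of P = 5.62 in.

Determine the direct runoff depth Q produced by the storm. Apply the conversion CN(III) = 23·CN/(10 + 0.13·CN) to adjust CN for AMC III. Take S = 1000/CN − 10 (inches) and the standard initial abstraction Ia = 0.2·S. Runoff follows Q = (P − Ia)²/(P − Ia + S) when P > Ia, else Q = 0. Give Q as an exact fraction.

Wet (AMC III): CN(III) = 23·93/(10 + 0.13·93) = 2139/(2209/100) = 213900/2209 ≈ 96.831
Max retention: S = 1000/(213900/2209) − 10 = 700/2139 in (≈ 0.327 in)
Ia = 0.2S: 0.2·0.327 = 0.065 in (exactly 140/2139)
Excess rainfall: 5.620 − 0.065 = 5.555 in; P > Ia so Q > 0
Q: (594059/106950)² ÷ (629059/106950) = 352906095481/67277860050 in (≈ 5.246 in)

Q = 352906095481/67277860050 in ≈ 5.246 in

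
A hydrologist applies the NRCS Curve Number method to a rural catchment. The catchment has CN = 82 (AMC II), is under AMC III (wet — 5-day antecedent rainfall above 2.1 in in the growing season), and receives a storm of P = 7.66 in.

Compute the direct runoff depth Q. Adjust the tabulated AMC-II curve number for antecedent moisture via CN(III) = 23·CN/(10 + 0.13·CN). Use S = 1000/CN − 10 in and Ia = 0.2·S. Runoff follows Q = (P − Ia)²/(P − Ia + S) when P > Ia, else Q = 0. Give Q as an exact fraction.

Wet (AMC III): CN(III) = 23·82/(10 + 0.13·82) = 1886/(1033/50) = 94300/1033 ≈ 91.288
Max retention: S = 1000/(94300/1033) − 10 = 900/943 in (≈ 0.954 in)
Ia = 0.2·(900/943) = 180/943 in ≈ 0.191 in
P − Ia = 7.660 − 0.191 = 352169/47150 ≈ 7.469 in (> 0, runoff occurs)
Q: (352169/47150)² ÷ (397169/47150) = 124023004561/18726518350 in (≈ 6.623 in)

Q = 124023004561/18726518350 in ≈ 6.623 in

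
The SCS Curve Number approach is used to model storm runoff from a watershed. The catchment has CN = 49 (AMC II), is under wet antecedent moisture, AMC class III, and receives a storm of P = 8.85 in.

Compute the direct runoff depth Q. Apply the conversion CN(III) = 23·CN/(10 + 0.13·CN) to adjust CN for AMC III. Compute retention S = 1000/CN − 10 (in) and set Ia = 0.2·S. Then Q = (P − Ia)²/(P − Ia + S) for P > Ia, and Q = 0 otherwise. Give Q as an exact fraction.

CN(III) from CN(II)=49: (23·49)/(10 + 0.13·49) = 112700/1637 ≈ 68.845
Retention S: 1000/CN − 10 with CN=68.845 → S = 5100/1127 ≈ 4.525 in
Ia = 0.2S: 0.2·4.525 = 0.905 in (exactly 1020/1127)
Excess rainfall: 8.850 − 0.905 = 7.945 in; P > Ia so Q > 0
Q: (179079/22540)² ÷ (281079/22540) = 3563254249/703946740 in (≈ 5.062 in)

Q = 3563254249/703946740 in ≈ 5.062 in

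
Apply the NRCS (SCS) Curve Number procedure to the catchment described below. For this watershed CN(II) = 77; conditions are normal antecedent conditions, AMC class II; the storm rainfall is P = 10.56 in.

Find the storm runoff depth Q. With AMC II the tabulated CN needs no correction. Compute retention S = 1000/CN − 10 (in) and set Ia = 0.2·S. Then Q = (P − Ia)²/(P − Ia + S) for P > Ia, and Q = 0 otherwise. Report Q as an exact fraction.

AMC II — tabulated CN = 77 applies directly.
Retention S: 1000/CN − 10 with CN=77.000 → S = 230/77 ≈ 2.987 in
Ia = 0.2·(230/77) = 46/77 in ≈ 0.597 in
Excess rainfall: 10.560 − 0.597 = 9.963 in; P > Ia so Q > 0
Q: (19178/1925)² ÷ (24928/1925) = 91948921/11996600 in (≈ 7.665 in)

Q = 91948921/11996600 in ≈ 7.665 in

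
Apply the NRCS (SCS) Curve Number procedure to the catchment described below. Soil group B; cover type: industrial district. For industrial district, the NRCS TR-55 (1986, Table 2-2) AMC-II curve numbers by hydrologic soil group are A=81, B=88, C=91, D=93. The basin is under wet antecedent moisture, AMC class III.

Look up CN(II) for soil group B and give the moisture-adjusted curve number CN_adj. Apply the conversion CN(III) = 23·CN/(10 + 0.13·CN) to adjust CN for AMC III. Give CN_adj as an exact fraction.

CN_adj = 6325/67 ≈ 94.403

NRCS table: industrial district, soil group B → CN(II) = 88
Adjust CN=88 to AMC III: 23·88/(10 + 0.13·88) → 2024 ÷ (536/25) = 6325/67 ≈ 94.403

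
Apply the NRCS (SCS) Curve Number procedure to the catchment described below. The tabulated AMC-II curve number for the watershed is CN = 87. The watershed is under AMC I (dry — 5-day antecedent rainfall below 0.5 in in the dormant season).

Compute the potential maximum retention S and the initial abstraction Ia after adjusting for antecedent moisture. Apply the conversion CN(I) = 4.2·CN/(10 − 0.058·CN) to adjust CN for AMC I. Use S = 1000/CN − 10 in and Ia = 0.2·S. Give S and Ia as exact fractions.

S = 6500/1827 in ≈ 3.558 in; Ia = 1300/1827 in ≈ 0.712 in

Dry (AMC I): CN(I) = 4.2·87/(10 − 0.058·87) = (1827/5)/(2477/500) = 182700/2477 ≈ 73.759
Max retention: S = 1000/(182700/2477) − 10 = 6500/1827 in (≈ 3.558 in)
Initial abstraction Ia = S/5 = (6500/1827)/5 = 1300/1827 ≈ 0.712 in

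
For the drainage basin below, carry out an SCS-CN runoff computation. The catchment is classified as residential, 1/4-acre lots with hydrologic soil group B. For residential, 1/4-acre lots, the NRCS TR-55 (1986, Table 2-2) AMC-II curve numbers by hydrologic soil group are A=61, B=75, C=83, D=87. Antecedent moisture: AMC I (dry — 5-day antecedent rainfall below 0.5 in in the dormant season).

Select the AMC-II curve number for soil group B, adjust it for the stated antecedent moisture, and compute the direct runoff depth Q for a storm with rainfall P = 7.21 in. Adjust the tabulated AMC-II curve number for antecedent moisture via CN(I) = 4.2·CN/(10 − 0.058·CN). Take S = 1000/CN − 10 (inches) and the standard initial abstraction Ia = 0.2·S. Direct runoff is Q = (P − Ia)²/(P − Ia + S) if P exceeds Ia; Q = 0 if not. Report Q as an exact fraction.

Q = 1254788929/538164900 in ≈ 2.332 in

NRCS table: residential, 1/4-acre lots, soil group B → CN(II) = 75
Dry (AMC I): CN(I) = 4.2·75/(10 − 0.058·75) = 315/(113/20) = 6300/113 ≈ 55.752
Max retention: S = 1000/(6300/113) − 10 = 500/63 in (≈ 7.937 in)
Initial abstraction Ia = S/5 = (500/63)/5 = 100/63 ≈ 1.587 in
P − Ia = 7.210 − 1.587 = 35423/6300 ≈ 5.623 in (> 0, runoff occurs)
Runoff Q = (P−Ia)²/(P−Ia+S) = (5.623)²/(5.623+7.937) = 1254788929/538164900 ≈ 2.332 in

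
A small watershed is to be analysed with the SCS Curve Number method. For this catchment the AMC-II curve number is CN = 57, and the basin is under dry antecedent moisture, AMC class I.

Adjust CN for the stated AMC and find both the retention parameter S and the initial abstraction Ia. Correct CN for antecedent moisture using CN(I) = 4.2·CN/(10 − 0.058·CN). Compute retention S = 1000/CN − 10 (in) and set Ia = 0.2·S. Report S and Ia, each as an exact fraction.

S = 21500/1197 in ≈ 17.962 in; Ia = 4300/1197 in ≈ 3.592 in

Adjust CN=57 to AMC I: 4.2·57/(10 − 0.058·57) → (1197/5) ÷ (3347/500) = 119700/3347 ≈ 35.763
S = 1000/(119700/3347) − 10 = 21500/1197 in ≈ 17.962 in
Ia = 0.2·(21500/1197) = 4300/1197 in ≈ 3.592 in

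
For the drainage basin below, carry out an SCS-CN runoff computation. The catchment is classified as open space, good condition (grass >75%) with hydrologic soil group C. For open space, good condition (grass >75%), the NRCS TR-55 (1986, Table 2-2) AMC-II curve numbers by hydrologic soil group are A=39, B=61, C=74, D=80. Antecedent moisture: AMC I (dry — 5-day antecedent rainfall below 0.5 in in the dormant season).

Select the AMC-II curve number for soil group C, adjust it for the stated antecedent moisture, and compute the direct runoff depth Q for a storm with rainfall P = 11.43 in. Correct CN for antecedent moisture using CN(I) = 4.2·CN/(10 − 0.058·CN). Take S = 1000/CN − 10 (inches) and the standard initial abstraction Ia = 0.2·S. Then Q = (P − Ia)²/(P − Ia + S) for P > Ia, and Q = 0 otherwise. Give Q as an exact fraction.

Q = 574732288321/109410224700 in ≈ 5.253 in

NRCS table: open space, good condition (grass >75%), soil group C → CN(II) = 74
Dry (AMC I): CN(I) = 4.2·74/(10 − 0.058·74) = (1554/5)/(1427/250) = 77700/1427 ≈ 54.450
S = 1000/(77700/1427) − 10 = 6500/777 in ≈ 8.366 in
Initial abstraction Ia = S/5 = (6500/777)/5 = 1300/777 ≈ 1.673 in
Since P=11.430 > Ia=1.673: effective rainfall P−Ia = 758111/77700 in
Q = (758111/77700)²/((758111/77700) + 6500/777) = (574732288321/6037290000)/(1408111/77700) = 574732288321/109410224700 in ≈ 5.253 in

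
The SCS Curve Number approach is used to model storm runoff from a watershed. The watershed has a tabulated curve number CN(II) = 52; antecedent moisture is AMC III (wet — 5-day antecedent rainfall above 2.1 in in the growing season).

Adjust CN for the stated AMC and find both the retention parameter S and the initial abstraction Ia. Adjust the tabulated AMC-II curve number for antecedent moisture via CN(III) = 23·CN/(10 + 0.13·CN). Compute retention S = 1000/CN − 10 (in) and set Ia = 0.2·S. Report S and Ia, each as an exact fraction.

S = 1200/299 in ≈ 4.013 in; Ia = 240/299 in ≈ 0.803 in

CN(III) from CN(II)=52: (23·52)/(10 + 0.13·52) = 29900/419 ≈ 71.360
Max retention: S = 1000/(29900/419) − 10 = 1200/299 in (≈ 4.013 in)
Ia = 0.2S: 0.2·4.013 = 0.803 in (exactly 240/299)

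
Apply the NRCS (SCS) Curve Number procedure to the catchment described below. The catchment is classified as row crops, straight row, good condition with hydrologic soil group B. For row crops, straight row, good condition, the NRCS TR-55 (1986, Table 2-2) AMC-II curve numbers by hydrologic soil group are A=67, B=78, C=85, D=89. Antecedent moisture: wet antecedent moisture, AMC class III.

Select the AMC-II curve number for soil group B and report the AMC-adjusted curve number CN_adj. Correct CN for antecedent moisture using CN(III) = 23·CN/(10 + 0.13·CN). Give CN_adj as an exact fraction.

CN_adj = 89700/1007 ≈ 89.076

NRCS table: row crops, straight row, good condition, soil group B → CN(II) = 78
CN(III) from CN(II)=78: (23·78)/(10 + 0.13·78) = 89700/1007 ≈ 89.076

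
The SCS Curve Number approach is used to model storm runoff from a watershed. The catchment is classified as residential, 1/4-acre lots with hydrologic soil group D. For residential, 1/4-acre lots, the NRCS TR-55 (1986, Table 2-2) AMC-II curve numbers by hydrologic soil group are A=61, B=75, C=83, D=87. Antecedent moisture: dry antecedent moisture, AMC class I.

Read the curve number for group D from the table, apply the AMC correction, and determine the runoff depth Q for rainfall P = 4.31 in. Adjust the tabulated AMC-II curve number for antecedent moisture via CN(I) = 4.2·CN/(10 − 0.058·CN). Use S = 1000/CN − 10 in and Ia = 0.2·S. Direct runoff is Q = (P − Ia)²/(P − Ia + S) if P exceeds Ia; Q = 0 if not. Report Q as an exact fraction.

Q = 432223408969/238868739900 in ≈ 1.809 in

NRCS table: residential, 1/4-acre lots, soil group D → CN(II) = 87
Dry (AMC I): CN(I) = 4.2·87/(10 − 0.058·87) = (1827/5)/(2477/500) = 182700/2477 ≈ 73.759
S = 1000/(182700/2477) − 10 = 6500/1827 in ≈ 3.558 in
Initial abstraction Ia = S/5 = (6500/1827)/5 = 1300/1827 ≈ 0.712 in
Since P=4.310 > Ia=0.712: effective rainfall P−Ia = 657437/182700 in
Q: (657437/182700)² ÷ (1307437/182700) = 432223408969/238868739900 in (≈ 1.809 in)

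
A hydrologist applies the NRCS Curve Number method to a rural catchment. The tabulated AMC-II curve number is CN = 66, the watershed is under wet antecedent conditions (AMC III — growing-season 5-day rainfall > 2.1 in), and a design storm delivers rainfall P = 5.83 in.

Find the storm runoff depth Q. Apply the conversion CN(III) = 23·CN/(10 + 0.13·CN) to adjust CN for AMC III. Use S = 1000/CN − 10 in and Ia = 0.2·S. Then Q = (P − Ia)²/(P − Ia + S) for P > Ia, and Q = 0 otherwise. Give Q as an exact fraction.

Q = 166869799009/43907922300 in ≈ 3.800 in

Adjust CN=66 to AMC III: 23·66/(10 + 0.13·66) → 1518 ÷ (929/50) = 75900/929 ≈ 81.701
S = 1000/(75900/929) − 10 = 1700/759 in ≈ 2.240 in
Ia = 0.2·(1700/759) = 340/759 in ≈ 0.448 in
Since P=5.830 > Ia=0.448: effective rainfall P−Ia = 408497/75900 in
Q: (408497/75900)² ÷ (578497/75900) = 166869799009/43907922300 in (≈ 3.800 in)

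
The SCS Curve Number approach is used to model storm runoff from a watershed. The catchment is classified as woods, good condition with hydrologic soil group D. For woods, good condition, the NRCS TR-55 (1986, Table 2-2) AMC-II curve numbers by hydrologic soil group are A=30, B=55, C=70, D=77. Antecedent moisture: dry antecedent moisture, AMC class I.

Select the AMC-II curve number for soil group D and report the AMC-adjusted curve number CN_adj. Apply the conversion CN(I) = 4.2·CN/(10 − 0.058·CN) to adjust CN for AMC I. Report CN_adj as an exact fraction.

NRCS table: woods, good condition, soil group D → CN(II) = 77
Adjust CN=77 to AMC I: 4.2·77/(10 − 0.058·77) → (1617/5) ÷ (2767/500) = 161700/2767 ≈ 58.439

CN_adj = 161700/2767 ≈ 58.439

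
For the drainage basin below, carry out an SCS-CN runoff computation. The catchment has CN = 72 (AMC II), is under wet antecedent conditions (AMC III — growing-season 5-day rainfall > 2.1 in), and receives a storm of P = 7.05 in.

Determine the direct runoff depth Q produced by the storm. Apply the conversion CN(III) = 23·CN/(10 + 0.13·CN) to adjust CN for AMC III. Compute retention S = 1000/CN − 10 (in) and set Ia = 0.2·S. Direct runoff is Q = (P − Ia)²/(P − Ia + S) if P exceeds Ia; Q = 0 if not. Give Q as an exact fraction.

Q = 772117369/144018180 in ≈ 5.361 in

Wet (AMC III): CN(III) = 23·72/(10 + 0.13·72) = 1656/(484/25) = 10350/121 ≈ 85.537
Retention S: 1000/CN − 10 with CN=85.537 → S = 350/207 ≈ 1.691 in
Initial abstraction Ia = S/5 = (350/207)/5 = 70/207 ≈ 0.338 in
P − Ia = 7.050 − 0.338 = 27787/4140 ≈ 6.712 in (> 0, runoff occurs)
Runoff Q = (P−Ia)²/(P−Ia+S) = (6.712)²/(6.712+1.691) = 772117369/144018180 ≈ 5.361 in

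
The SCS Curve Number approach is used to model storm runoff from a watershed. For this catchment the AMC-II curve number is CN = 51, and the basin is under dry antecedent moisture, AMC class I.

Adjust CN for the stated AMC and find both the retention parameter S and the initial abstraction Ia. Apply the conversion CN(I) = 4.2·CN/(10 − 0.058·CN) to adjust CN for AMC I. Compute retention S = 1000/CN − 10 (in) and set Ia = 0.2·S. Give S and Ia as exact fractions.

Dry (AMC I): CN(I) = 4.2·51/(10 − 0.058·51) = (1071/5)/(3521/500) = 15300/503 ≈ 30.417
Max retention: S = 1000/(15300/503) − 10 = 3500/153 in (≈ 22.876 in)
Ia = 0.2S: 0.2·22.876 = 4.575 in (exactly 700/153)

S = 3500/153 in ≈ 22.876 in; Ia = 700/153 in ≈ 4.575 in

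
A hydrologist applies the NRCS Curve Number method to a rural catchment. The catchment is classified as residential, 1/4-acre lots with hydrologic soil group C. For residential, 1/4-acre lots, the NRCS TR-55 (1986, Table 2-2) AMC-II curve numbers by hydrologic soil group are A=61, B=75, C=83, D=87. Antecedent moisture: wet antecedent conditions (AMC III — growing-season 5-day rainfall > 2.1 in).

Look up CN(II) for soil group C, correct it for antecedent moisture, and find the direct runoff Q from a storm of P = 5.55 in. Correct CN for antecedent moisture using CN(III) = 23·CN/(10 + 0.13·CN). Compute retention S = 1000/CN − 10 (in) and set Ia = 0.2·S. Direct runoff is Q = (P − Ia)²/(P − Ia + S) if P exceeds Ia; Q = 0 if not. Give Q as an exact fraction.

NRCS table: residential, 1/4-acre lots, soil group C → CN(II) = 83
CN(III) from CN(II)=83: (23·83)/(10 + 0.13·83) = 190900/2079 ≈ 91.823
Max retention: S = 1000/(190900/2079) − 10 = 1700/1909 in (≈ 0.891 in)
Initial abstraction Ia = S/5 = (1700/1909)/5 = 340/1909 ≈ 0.178 in
Excess rainfall: 5.550 − 0.178 = 5.372 in; P > Ia so Q > 0
Q = (205099/38180)²/((205099/38180) + 1700/1909) = (42065599801/1457712400)/(239099/38180) = 42065599801/9128799820 in ≈ 4.608 in

Q = 42065599801/9128799820 in ≈ 4.608 in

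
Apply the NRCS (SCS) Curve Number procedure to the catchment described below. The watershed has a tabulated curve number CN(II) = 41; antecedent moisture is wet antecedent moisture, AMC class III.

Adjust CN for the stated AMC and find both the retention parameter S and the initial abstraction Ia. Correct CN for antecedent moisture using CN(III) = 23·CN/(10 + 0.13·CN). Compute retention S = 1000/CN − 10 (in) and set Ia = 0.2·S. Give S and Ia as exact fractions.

Adjust CN=41 to AMC III: 23·41/(10 + 0.13·41) → 943 ÷ (1533/100) = 94300/1533 ≈ 61.513
Retention S: 1000/CN − 10 with CN=61.513 → S = 5900/943 ≈ 6.257 in
Initial abstraction Ia = S/5 = (5900/943)/5 = 1180/943 ≈ 1.251 in

S = 5900/943 in ≈ 6.257 in; Ia = 1180/943 in ≈ 1.251 in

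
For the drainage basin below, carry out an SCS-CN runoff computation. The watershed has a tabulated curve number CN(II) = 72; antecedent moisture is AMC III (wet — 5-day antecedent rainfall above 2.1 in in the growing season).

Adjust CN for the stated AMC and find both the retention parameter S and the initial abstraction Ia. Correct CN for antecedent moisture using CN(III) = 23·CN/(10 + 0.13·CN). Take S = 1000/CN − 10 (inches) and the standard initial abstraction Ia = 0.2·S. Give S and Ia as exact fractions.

S = 350/207 in ≈ 1.691 in; Ia = 70/207 in ≈ 0.338 in

Wet (AMC III): CN(III) = 23·72/(10 + 0.13·72) = 1656/(484/25) = 10350/121 ≈ 85.537
Retention S: 1000/CN − 10 with CN=85.537 → S = 350/207 ≈ 1.691 in
Ia = 0.2S: 0.2·1.691 = 0.338 in (exactly 70/207)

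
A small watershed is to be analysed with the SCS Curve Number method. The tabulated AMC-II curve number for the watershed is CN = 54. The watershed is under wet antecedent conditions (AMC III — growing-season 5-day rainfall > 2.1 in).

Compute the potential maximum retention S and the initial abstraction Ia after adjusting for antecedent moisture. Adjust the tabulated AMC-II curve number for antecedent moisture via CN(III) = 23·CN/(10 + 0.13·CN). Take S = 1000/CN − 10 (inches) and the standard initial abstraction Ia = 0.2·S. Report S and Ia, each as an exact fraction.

S = 100/27 in ≈ 3.704 in; Ia = 20/27 in ≈ 0.741 in

Adjust CN=54 to AMC III: 23·54/(10 + 0.13·54) → 1242 ÷ (851/50) = 2700/37 ≈ 72.973
Retention S: 1000/CN − 10 with CN=72.973 → S = 100/27 ≈ 3.704 in
Ia = 0.2S: 0.2·3.704 = 0.741 in (exactly 20/27)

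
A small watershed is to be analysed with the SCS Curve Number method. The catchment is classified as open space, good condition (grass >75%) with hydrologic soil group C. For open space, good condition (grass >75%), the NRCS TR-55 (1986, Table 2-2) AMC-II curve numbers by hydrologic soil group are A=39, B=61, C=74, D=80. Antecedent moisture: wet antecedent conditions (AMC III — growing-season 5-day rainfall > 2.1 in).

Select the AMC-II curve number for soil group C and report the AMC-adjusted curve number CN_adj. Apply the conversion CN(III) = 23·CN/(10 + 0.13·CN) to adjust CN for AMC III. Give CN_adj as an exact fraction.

NRCS table: open space, good condition (grass >75%), soil group C → CN(II) = 74
Wet (AMC III): CN(III) = 23·74/(10 + 0.13·74) = 1702/(981/50) = 85100/981 ≈ 86.748

CN_adj = 85100/981 ≈ 86.748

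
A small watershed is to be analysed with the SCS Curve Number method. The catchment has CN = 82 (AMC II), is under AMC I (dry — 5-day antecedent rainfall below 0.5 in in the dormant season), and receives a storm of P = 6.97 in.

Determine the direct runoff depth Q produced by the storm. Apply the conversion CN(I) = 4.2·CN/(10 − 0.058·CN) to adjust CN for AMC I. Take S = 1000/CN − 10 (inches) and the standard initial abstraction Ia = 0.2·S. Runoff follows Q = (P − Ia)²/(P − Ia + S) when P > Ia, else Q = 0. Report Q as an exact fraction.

Dry (AMC I): CN(I) = 4.2·82/(10 − 0.058·82) = (1722/5)/(1311/250) = 28700/437 ≈ 65.675
S = 1000/(28700/437) − 10 = 1500/287 in ≈ 5.226 in
Ia = 0.2·(1500/287) = 300/287 in ≈ 1.045 in
Excess rainfall: 6.970 − 1.045 = 5.925 in; P > Ia so Q > 0
Runoff Q = (P−Ia)²/(P−Ia+S) = (5.925)²/(5.925+5.226) = 28913261521/9185119300 ≈ 3.148 in

Q = 28913261521/9185119300 in ≈ 3.148 in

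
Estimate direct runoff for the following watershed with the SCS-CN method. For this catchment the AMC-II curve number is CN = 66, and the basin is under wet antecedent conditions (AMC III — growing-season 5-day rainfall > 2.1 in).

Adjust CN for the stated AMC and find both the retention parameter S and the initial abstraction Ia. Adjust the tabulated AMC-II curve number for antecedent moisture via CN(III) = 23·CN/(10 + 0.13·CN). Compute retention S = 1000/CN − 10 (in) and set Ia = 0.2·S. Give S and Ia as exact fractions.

S = 1700/759 in ≈ 2.240 in; Ia = 340/759 in ≈ 0.448 in

CN(III) from CN(II)=66: (23·66)/(10 + 0.13·66) = 75900/929 ≈ 81.701
Max retention: S = 1000/(75900/929) − 10 = 1700/759 in (≈ 2.240 in)
Ia = 0.2·(1700/759) = 340/759 in ≈ 0.448 in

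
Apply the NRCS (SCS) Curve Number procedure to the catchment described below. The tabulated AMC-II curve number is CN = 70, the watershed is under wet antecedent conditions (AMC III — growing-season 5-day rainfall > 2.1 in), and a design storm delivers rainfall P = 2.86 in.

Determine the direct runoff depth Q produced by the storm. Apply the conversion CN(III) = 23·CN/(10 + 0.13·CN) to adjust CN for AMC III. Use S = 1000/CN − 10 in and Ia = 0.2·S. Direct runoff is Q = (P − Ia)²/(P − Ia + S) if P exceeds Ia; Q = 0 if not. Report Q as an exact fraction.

Adjust CN=70 to AMC III: 23·70/(10 + 0.13·70) → 1610 ÷ (191/10) = 16100/191 ≈ 84.293
Max retention: S = 1000/(16100/191) − 10 = 300/161 in (≈ 1.863 in)
Ia = 0.2S: 0.2·1.863 = 0.373 in (exactly 60/161)
Excess rainfall: 2.860 − 0.373 = 2.487 in; P > Ia so Q > 0
Q: (20023/8050)² ÷ (35023/8050) = 400920529/281935150 in (≈ 1.422 in)

Q = 400920529/281935150 in ≈ 1.422 in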